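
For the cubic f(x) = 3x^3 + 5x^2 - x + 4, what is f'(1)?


Differentiate f(x) = 3x^3 + 5x^2 - x + 4 term by term:
f'(x) = 9x^2 + 10x - 1
Substitute x = 1:
f'(1) = 9 * 1^2 + 10 * 1 - 1
= 9 + 10 - 1
= 18

18


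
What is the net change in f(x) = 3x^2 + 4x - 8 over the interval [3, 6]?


Net change = f(b) - f(a)
f(x) = 3x^2 + 4x - 8
Compute f(6):
f(6) = 3 * 6^2 + 4 * 6 - 8
= 108 + 24 - 8
= 124
Compute f(3):
f(3) = 3 * 3^2 + 4 * 3 - 8
= 27 + 12 - 8
= 31
Net change = 124 - 31 = 93

93


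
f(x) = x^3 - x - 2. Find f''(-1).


First derivative:
f'(x) = 3x^2 - 1
Second derivative:
f''(x) = 6x
Substitute x = -1:
f''(-1) = 6 * (-1) + 0
= -6 + 0
= -6

-6


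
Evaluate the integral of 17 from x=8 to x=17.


The integral of a constant k over [a, b] equals k * (b - a).
integral from 8 to 17 of 17 dx
= 17 * (17 - 8)
= 17 * 9
= 153

153


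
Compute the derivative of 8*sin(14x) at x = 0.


Apply the chain rule to differentiate 8*sin(14x):
d/dx [8*sin(14x)]
= 8 * cos(14x) * d/dx(14x)
= 8 * 14 * cos(14x)
= 112 * cos(14x)
Evaluate at x = 0:
= 112 * cos(0)
= 112 * 1
= 112

112


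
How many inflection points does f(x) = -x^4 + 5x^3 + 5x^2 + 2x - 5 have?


Inflection points occur where f''(x) = 0 and concavity changes.
f(x) = -x^4 + 5x^3 + 5x^2 + 2x - 5
f'(x) = -4x^3 + 15x^2 + 10x + 2
f''(x) = -12x^2 + 30x + 10
This is a quadratic in x. Use the discriminant to count real roots.
Discriminant = (30)^2 - 4 * (-12) * 10
= 900 - (-480)
= 1380
Since discriminant > 0, f''(x) = 0 has 2 distinct real solutions.
A quadratic with two distinct real roots changes sign at each root, so concavity changes at both.
Number of inflection points: 2

2


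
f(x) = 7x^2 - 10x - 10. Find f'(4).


Differentiate term by term using power and sum rules:
f(x) = 7x^2 - 10x - 10
f'(x) = 14x - 10
Substitute x = 4:
f'(4) = 14 * 4 - 10
= 56 - 10
= 46

46


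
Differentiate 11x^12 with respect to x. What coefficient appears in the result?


We apply the power rule: d/dx [ax^n] = a*n * x^(n-1)
d/dx [11x^12]
= 11 * 12 * x^(12-1)
= 132x^11
The coefficient is 132

132


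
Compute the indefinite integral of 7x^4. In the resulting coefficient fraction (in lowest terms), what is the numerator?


Apply the power rule for integration:
integral of ax^n dx = a/(n+1) * x^(n+1) + C
integral of 7x^4 dx
= 7/5 * x^5 + C
The coefficient in lowest terms is 7/5, and its numerator is 7

7


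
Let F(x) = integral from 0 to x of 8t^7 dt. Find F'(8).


By the Fundamental Theorem of Calculus (Part 1):
If F(x) = integral from 0 to x of f(t) dt, then F'(x) = f(x)
Here f(t) = 8t^7
So F'(x) = 8x^7
Evaluate at x = 8:
F'(8) = 8 * 8^7
= 8 * 2097152
= 16777216

16777216


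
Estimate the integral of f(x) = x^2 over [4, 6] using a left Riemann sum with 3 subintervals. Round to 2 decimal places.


Left Riemann sum uses left endpoints of each subinterval.
Interval: [4, 6], n = 3
dx = (6 - 4) / 3 = 2/3
Left endpoints: [4, 14/3, 16/3]
f values: [16, 196/9, 256/9]
Sum = dx * (sum of f values)
= 2/3 * 596/9
= 1192/27 ≈ 44.15

44.15


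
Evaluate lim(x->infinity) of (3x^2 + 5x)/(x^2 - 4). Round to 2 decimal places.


For limits at infinity with equal-degree polynomials,
we compare leading coefficients.
Numerator leading term: 3x^2
Denominator leading term: x^2
Divide both by x^2:
lim = (3 + 5/x) / (1 - 4/x^2)
As x -> infinity, the 1/x and 1/x^2 terms vanish:
= 3/1 = 3 = 3.00

3.00


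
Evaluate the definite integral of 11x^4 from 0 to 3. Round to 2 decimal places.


Find the antiderivative of 11x^4:
F(x) = 11/5 * x^5
Apply the Fundamental Theorem of Calculus:
F(3) - F(0)
= 11/5 * 3^5 - 11/5 * 0^5
= 11/5 * (243 - 0)
= 11/5 * 243
= 2673/5 = 534.60

534.60


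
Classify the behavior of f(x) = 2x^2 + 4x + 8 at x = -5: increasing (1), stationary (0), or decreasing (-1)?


Compute f'(x) to determine behavior:
f'(x) = 4x + 4
f'(-5) = 4 * (-5) + 4
= -20 + 4
= -16
Since f'(-5) < 0, the function is decreasing (-1)

-1


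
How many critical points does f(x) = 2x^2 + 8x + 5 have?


Find where f'(x) = 0:
f'(x) = 4x + 8
Set f'(x) = 0:
4x + 8 = 0
x = -8 / 4 = -2
This is a linear equation in x, so there is exactly one solution.
Number of critical points: 1

1


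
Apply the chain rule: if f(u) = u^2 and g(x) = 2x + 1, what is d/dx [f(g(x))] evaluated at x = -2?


Using the chain rule: (f(g(x)))' = f'(g(x)) * g'(x)
First, find g(-2):
g(-2) = 2 * (-2) + 1 = -3
Next, f'(u) = 2u
And g'(x) = 2
So f'(g(-2)) * g'(-2)
= 2 * (-3) * 2
= -12

-12


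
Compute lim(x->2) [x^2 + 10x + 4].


Since polynomials are continuous, we use direct substitution.
lim(x->2) of x^2 + 10x + 4
= 1 * 2^2 + 10 * 2 + 4
= 4 + 20 + 4
= 28

28


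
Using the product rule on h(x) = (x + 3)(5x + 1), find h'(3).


Let u(x) = x + 3 and v(x) = 5x + 1
u'(x) = 1
v'(x) = 5
Product rule: h'(x) = u'(x)*v(x) + u(x)*v'(x)
= 1 * (5x + 1) + (x + 3) * 5
At x = 3:
u(3) = 1 * 3 + 3 = 6
v(3) = 5 * 3 + 1 = 16
h'(3) = 1 * 16 + 6 * 5
= 16 + 30
= 46

46


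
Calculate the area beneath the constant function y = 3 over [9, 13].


The area under a constant function y = 3 is a rectangle.
Width = 13 - 9 = 4
Height = 3
Area = width * height
= 4 * 3
= 12

12


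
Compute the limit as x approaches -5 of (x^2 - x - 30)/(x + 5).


Direct substitution gives 0/0, so we factor the numerator.
Factor: (x^2 - x - 30) = (x + 5)(x - 6)
Cancel the common factor (x + 5):
(x^2 - x - 30)/(x + 5) = (x - 6)
Now substitute x = -5:
= (-5) - (6) = -11

-11


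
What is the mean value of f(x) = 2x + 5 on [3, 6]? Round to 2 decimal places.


Average value = 1/(b-a) * integral from a to b of f(x) dx
First compute the integral of 2x + 5:
F(x) = x^2 + 5x
F(6) = 1 * 36 + 5 * 6 = 66
F(3) = 1 * 9 + 5 * 3 = 24
Integral = 66 - 24 = 42
Average = 42 / (6 - 3) = 42 / 3
= 14 = 14.00

14.00


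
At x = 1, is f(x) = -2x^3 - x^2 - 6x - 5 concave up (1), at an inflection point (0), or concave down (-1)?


Concavity is determined by the sign of f''(x).
f(x) = -2x^3 - x^2 - 6x - 5
f'(x) = -6x^2 - 2x - 6
f''(x) = -12x - 2
f''(1) = -12 * 1 - 2
= -12 - 2
= -14
Since f''(1) < 0, the function is concave down (-1)

-1


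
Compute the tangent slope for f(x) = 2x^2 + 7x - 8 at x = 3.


The slope of the tangent line equals f'(x) at the point.
f(x) = 2x^2 + 7x - 8
f'(x) = 4x + 7
At x = 3:
f'(3) = 4 * 3 + 7
= 12 + 7
= 19

19


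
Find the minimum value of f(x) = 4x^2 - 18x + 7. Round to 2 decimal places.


For a quadratic f(x) = ax^2 + bx + c with a > 0, the minimum is at the vertex.
Vertex x-coordinate: x = -b/(2a)
x = -(-18) / (2 * 4)
x = 18/8 = 9/4
Substitute back to find the minimum value:
f(9/4) = 4 * (9/4)^2 - 18 * (9/4) + 7
= 81/4 - 81/2 + 7
= -53/4 = -13.25

-13.25


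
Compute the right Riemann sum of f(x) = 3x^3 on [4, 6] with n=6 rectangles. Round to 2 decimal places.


Right Riemann sum uses right endpoints of each subinterval.
Interval: [4, 6], n = 6
dx = (6 - 4) / 6 = 1/3
Right endpoints: [13/3, 14/3, 5, 16/3, 17/3, 6]
f values: [2197/9, 2744/9, 375, 4096/9, 4913/9, 648]
Sum = dx * (sum of f values)
= 1/3 * 2573
= 2573/3 ≈ 857.67

857.67


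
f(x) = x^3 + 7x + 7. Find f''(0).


First derivative:
f'(x) = 3x^2 + 7
Second derivative:
f''(x) = 6x
Substitute x = 0:
f''(0) = 6 * 0 + 0
= 0 + 0
= 0

0


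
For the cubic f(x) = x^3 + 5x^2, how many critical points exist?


Find where f'(x) = 0:
f(x) = x^3 + 5x^2
f'(x) = 3x^2 + 10x
This is a quadratic in x. Use the discriminant to count real roots.
Discriminant = (10)^2 - 4 * 3 * 0
= 100 - 0
= 100
Since discriminant > 0, f'(x) = 0 has 2 real solutions.
Number of critical points: 2

2


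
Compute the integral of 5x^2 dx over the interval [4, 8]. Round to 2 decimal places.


Find the antiderivative of 5x^2:
F(x) = 5/3 * x^3
Apply the Fundamental Theorem of Calculus:
F(8) - F(4)
= 5/3 * 8^3 - 5/3 * 4^3
= 5/3 * (512 - 64)
= 5/3 * 448
= 2240/3 ≈ 746.67

746.67


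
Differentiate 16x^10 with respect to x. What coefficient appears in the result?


We apply the power rule: d/dx [ax^n] = a*n * x^(n-1)
d/dx [16x^10]
= 16 * 10 * x^(10-1)
= 160x^9
The coefficient is 160

160


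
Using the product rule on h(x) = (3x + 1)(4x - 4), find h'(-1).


Let u(x) = 3x + 1 and v(x) = 4x - 4
u'(x) = 3
v'(x) = 4
Product rule: h'(x) = u'(x)*v(x) + u(x)*v'(x)
= 3 * (4x - 4) + (3x + 1) * 4
At x = -1:
u(-1) = 3 * (-1) + 1 = -2
v(-1) = 4 * (-1) - 4 = -8
h'(-1) = 3 * (-8) + (-2) * 4
= -24 - 8
= -32

-32


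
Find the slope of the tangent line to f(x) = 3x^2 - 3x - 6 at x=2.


The slope of the tangent line equals f'(x) at the point.
f(x) = 3x^2 - 3x - 6
f'(x) = 6x - 3
At x = 2:
f'(2) = 6 * 2 - 3
= 12 - 3
= 9

9


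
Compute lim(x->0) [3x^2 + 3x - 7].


Since polynomials are continuous, we use direct substitution.
lim(x->0) of 3x^2 + 3x - 7
= 3 * 0^2 + 3 * 0 - 7
= 0 + 0 - 7
= -7

-7


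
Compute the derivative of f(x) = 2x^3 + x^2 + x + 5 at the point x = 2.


Differentiate f(x) = 2x^3 + x^2 + x + 5 term by term:
f'(x) = 6x^2 + 2x + 1
Substitute x = 2:
f'(2) = 6 * 2^2 + 2 * 2 + 1
= 24 + 4 + 1
= 29

29


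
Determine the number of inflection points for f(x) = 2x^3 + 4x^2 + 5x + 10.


Inflection points occur where f''(x) = 0 and concavity changes.
f(x) = 2x^3 + 4x^2 + 5x + 10
f'(x) = 6x^2 + 8x + 5
f''(x) = 12x + 8
Set f''(x) = 0:
12x + 8 = 0
x = -8 / 12 = -2/3
Since f''(x) is linear (degree 1), it changes sign at this point.
Therefore there is exactly 1 inflection point.

1


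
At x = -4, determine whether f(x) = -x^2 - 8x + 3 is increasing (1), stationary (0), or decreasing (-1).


Compute f'(x) to determine behavior:
f'(x) = -2x - 8
f'(-4) = -2 * (-4) - 8
= 8 - 8
= 0
Since f'(-4) = 0, the function is stationary (0)

0


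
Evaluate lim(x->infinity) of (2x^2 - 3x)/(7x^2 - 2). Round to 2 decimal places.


For limits at infinity with equal-degree polynomials,
we compare leading coefficients.
Numerator leading term: 2x^2
Denominator leading term: 7x^2
Divide both by x^2:
lim = (2 - 3/x) / (7 - 2/x^2)
As x -> infinity, the 1/x and 1/x^2 terms vanish:
= 2/7 ≈ 0.29

0.29


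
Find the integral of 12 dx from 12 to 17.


The integral of a constant k over [a, b] equals k * (b - a).
integral from 12 to 17 of 12 dx
= 12 * (17 - 12)
= 12 * 5
= 60

60


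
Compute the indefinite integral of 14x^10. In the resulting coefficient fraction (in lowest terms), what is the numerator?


Apply the power rule for integration:
integral of ax^n dx = a/(n+1) * x^(n+1) + C
integral of 14x^10 dx
= 14/11 * x^11 + C
The coefficient in lowest terms is 14/11, and its numerator is 14

14


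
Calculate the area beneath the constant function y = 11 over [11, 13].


The area under a constant function y = 11 is a rectangle.
Width = 13 - 11 = 2
Height = 11
Area = width * height
= 2 * 11
= 22

22


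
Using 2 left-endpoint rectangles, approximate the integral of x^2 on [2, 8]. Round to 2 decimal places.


Left Riemann sum uses left endpoints of each subinterval.
Interval: [2, 8], n = 2
dx = (8 - 2) / 2 = 3
Left endpoints: [2, 5]
f values: [4, 25]
Sum = dx * (sum of f values)
= 3 * 29
= 87 = 87.00

87.00


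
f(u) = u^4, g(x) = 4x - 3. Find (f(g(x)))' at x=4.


Using the chain rule: (f(g(x)))' = f'(g(x)) * g'(x)
First, find g(4):
g(4) = 4 * 4 - 3 = 13
Next, f'(u) = 4u^3
And g'(x) = 4
So f'(g(4)) * g'(4)
= 4 * 13^3 * 4
= 4 * 2197 * 4
= 35152

35152


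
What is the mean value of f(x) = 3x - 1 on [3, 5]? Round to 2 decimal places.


Average value = 1/(b-a) * integral from a to b of f(x) dx
First compute the integral of 3x - 1:
F(x) = (3/2)x^2 - x
F(5) = 3/2 * 25 - 1 * 5 = 65/2
F(3) = 3/2 * 9 - 1 * 3 = 21/2
Integral = 65/2 - 21/2 = 22
Average = 22 / (5 - 3) = 22 / 2
= 11 = 11.00

11.00


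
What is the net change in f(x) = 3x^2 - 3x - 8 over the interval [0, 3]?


Net change = f(b) - f(a)
f(x) = 3x^2 - 3x - 8
Compute f(3):
f(3) = 3 * 3^2 - 3 * 3 - 8
= 27 - 9 - 8
= 10
Compute f(0):
f(0) = 3 * 0^2 - 3 * 0 - 8
= 0 + 0 - 8
= -8
Net change = 10 - (-8) = 18

18


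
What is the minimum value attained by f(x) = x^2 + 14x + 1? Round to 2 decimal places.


For a quadratic f(x) = ax^2 + bx + c with a > 0, the minimum is at the vertex.
Vertex x-coordinate: x = -b/(2a)
x = -(14) / (2 * 1)
x = -14/2 = -7
Substitute back to find the minimum value:
f(-7) = 1 * (-7)^2 + 14 * (-7) + 1
= 49 - 98 + 1
= -48 = -48.00

-48.00


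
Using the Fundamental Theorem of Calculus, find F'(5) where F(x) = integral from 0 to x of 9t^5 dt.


By the Fundamental Theorem of Calculus (Part 1):
If F(x) = integral from 0 to x of f(t) dt, then F'(x) = f(x)
Here f(t) = 9t^5
So F'(x) = 9x^5
Evaluate at x = 5:
F'(5) = 9 * 5^5
= 9 * 3125
= 28125

28125


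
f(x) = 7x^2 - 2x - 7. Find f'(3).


Differentiate term by term using power and sum rules:
f(x) = 7x^2 - 2x - 7
f'(x) = 14x - 2
Substitute x = 3:
f'(3) = 14 * 3 - 2
= 42 - 2
= 40

40


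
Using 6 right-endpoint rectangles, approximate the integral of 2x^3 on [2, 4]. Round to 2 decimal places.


Right Riemann sum uses right endpoints of each subinterval.
Interval: [2, 4], n = 6
dx = (4 - 2) / 6 = 1/3
Right endpoints: [7/3, 8/3, 3, 10/3, 11/3, 4]
f values: [686/27, 1024/27, 54, 2000/27, 2662/27, 128]
Sum = dx * (sum of f values)
= 1/3 * 418
= 418/3 ≈ 139.33

139.33


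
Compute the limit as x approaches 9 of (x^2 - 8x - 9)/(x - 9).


Direct substitution gives 0/0, so we factor the numerator.
Factor: (x^2 - 8x - 9) = (x - 9)(x + 1)
Cancel the common factor (x - 9):
(x^2 - 8x - 9)/(x - 9) = (x + 1)
Now substitute x = 9:
= (9) - (-1) = 10

10


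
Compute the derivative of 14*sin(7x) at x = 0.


Apply the chain rule to differentiate 14*sin(7x):
d/dx [14*sin(7x)]
= 14 * cos(7x) * d/dx(7x)
= 14 * 7 * cos(7x)
= 98 * cos(7x)
Evaluate at x = 0:
= 98 * cos(0)
= 98 * 1
= 98

98


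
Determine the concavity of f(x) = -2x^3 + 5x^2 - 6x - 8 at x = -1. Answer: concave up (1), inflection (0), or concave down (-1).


Concavity is determined by the sign of f''(x).
f(x) = -2x^3 + 5x^2 - 6x - 8
f'(x) = -6x^2 + 10x - 6
f''(x) = -12x + 10
f''(-1) = -12 * (-1) + 10
= 12 + 10
= 22
Since f''(-1) > 0, the function is concave up (1)

1


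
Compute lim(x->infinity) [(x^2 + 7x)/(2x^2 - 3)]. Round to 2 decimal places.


For limits at infinity with equal-degree polynomials,
we compare leading coefficients.
Numerator leading term: x^2
Denominator leading term: 2x^2
Divide both by x^2:
lim = (1 + 7/x) / (2 - 3/x^2)
As x -> infinity, the 1/x and 1/x^2 terms vanish:
= 1/2 = 0.50

0.50


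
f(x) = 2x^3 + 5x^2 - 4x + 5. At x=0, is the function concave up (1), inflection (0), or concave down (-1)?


Concavity is determined by the sign of f''(x).
f(x) = 2x^3 + 5x^2 - 4x + 5
f'(x) = 6x^2 + 10x - 4
f''(x) = 12x + 10
f''(0) = 12 * 0 + 10
= 0 + 10
= 10
Since f''(0) > 0, the function is concave up (1)

1


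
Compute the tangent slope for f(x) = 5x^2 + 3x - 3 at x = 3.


The slope of the tangent line equals f'(x) at the point.
f(x) = 5x^2 + 3x - 3
f'(x) = 10x + 3
At x = 3:
f'(3) = 10 * 3 + 3
= 30 + 3
= 33

33


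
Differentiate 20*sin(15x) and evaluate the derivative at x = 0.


Apply the chain rule to differentiate 20*sin(15x):
d/dx [20*sin(15x)]
= 20 * cos(15x) * d/dx(15x)
= 20 * 15 * cos(15x)
= 300 * cos(15x)
Evaluate at x = 0:
= 300 * cos(0)
= 300 * 1
= 300

300


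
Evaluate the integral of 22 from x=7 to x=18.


The integral of a constant k over [a, b] equals k * (b - a).
integral from 7 to 18 of 22 dx
= 22 * (18 - 7)
= 22 * 11
= 242

242


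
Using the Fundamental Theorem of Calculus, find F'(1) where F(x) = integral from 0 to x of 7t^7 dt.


By the Fundamental Theorem of Calculus (Part 1):
If F(x) = integral from 0 to x of f(t) dt, then F'(x) = f(x)
Here f(t) = 7t^7
So F'(x) = 7x^7
Evaluate at x = 1:
F'(1) = 7 * 1^7
= 7 * 1
= 7

7


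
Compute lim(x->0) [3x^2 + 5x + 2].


Since polynomials are continuous, we use direct substitution.
lim(x->0) of 3x^2 + 5x + 2
= 3 * 0^2 + 5 * 0 + 2
= 0 + 0 + 2
= 2

2


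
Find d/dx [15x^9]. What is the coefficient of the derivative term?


We apply the power rule: d/dx [ax^n] = a*n * x^(n-1)
d/dx [15x^9]
= 15 * 9 * x^(9-1)
= 135x^8
The coefficient is 135

135


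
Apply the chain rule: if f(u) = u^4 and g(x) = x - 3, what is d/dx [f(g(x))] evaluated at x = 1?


Using the chain rule: (f(g(x)))' = f'(g(x)) * g'(x)
First, find g(1):
g(1) = 1 * 1 - 3 = -2
Next, f'(u) = 4u^3
And g'(x) = 1
So f'(g(1)) * g'(1)
= 4 * (-2)^3 * 1
= 4 * (-8) * 1
= -32

-32


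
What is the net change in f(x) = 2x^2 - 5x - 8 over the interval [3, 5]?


Net change = f(b) - f(a)
f(x) = 2x^2 - 5x - 8
Compute f(5):
f(5) = 2 * 5^2 - 5 * 5 - 8
= 50 - 25 - 8
= 17
Compute f(3):
f(3) = 2 * 3^2 - 5 * 3 - 8
= 18 - 15 - 8
= -5
Net change = 17 - (-5) = 22

22


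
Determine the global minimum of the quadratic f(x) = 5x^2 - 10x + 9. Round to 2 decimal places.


For a quadratic f(x) = ax^2 + bx + c with a > 0, the minimum is at the vertex.
Vertex x-coordinate: x = -b/(2a)
x = -(-10) / (2 * 5)
x = 10/10 = 1
Substitute back to find the minimum value:
f(1) = 5 * 1^2 - 10 * 1 + 9
= 5 - 10 + 9
= 4 = 4.00

4.00


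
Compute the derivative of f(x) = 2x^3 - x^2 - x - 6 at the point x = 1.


Differentiate f(x) = 2x^3 - x^2 - x - 6 term by term:
f'(x) = 6x^2 - 2x - 1
Substitute x = 1:
f'(1) = 6 * 1^2 - 2 * 1 - 1
= 6 - 2 - 1
= 3

3


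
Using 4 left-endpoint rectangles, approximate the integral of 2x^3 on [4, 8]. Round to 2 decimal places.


Left Riemann sum uses left endpoints of each subinterval.
Interval: [4, 8], n = 4
dx = (8 - 4) / 4 = 1
Left endpoints: [4, 5, 6, 7]
f values: [128, 250, 432, 686]
Sum = dx * (sum of f values)
= 1 * 1496
= 1496 = 1496.00

1496.00


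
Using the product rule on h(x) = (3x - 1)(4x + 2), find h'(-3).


Let u(x) = 3x - 1 and v(x) = 4x + 2
u'(x) = 3
v'(x) = 4
Product rule: h'(x) = u'(x)*v(x) + u(x)*v'(x)
= 3 * (4x + 2) + (3x - 1) * 4
At x = -3:
u(-3) = 3 * (-3) - 1 = -10
v(-3) = 4 * (-3) + 2 = -10
h'(-3) = 3 * (-10) + (-10) * 4
= -30 - 40
= -70

-70


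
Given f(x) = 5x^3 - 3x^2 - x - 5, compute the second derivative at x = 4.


First derivative:
f'(x) = 15x^2 - 6x - 1
Second derivative:
f''(x) = 30x - 6
Substitute x = 4:
f''(4) = 30 * 4 - 6
= 120 - 6
= 114

114


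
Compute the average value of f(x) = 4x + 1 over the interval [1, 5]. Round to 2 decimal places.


Average value = 1/(b-a) * integral from a to b of f(x) dx
First compute the integral of 4x + 1:
F(x) = 2x^2 + x
F(5) = 2 * 25 + 1 * 5 = 55
F(1) = 2 * 1 + 1 * 1 = 3
Integral = 55 - 3 = 52
Average = 52 / (5 - 1) = 52 / 4
= 13 = 13.00

13.00


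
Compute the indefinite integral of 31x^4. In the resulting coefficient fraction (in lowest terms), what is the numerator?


Apply the power rule for integration:
integral of ax^n dx = a/(n+1) * x^(n+1) + C
integral of 31x^4 dx
= 31/5 * x^5 + C
The coefficient in lowest terms is 31/5, and its numerator is 31

31


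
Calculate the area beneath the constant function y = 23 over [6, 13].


The area under a constant function y = 23 is a rectangle.
Width = 13 - 6 = 7
Height = 23
Area = width * height
= 7 * 23
= 161

161


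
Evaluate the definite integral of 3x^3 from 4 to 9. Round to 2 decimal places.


Find the antiderivative of 3x^3:
F(x) = 3/4 * x^4
Apply the Fundamental Theorem of Calculus:
F(9) - F(4)
= 3/4 * 9^4 - 3/4 * 4^4
= 3/4 * (6561 - 256)
= 3/4 * 6305
= 18915/4 = 4728.75

4728.75


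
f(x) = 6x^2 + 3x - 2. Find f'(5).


Differentiate term by term using power and sum rules:
f(x) = 6x^2 + 3x - 2
f'(x) = 12x + 3
Substitute x = 5:
f'(5) = 12 * 5 + 3
= 60 + 3
= 63

63


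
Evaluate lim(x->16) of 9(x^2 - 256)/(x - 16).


Direct substitution gives 0/0, so we factor the numerator.
Factor: 9(x^2 - 256) = 9 * (x - 16)(x + 16)
Cancel the common factor (x - 16):
9(x^2 - 256)/(x - 16) = 9 * (x + 16)
Now substitute x = 16:
= 9 * (16 + 16) = 288

288


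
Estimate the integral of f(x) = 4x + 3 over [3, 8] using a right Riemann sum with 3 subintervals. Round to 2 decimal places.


Right Riemann sum uses right endpoints of each subinterval.
Interval: [3, 8], n = 3
dx = (8 - 3) / 3 = 5/3
Right endpoints: [14/3, 19/3, 8]
f values: [65/3, 85/3, 35]
Sum = dx * (sum of f values)
= 5/3 * 85
= 425/3 ≈ 141.67

141.67


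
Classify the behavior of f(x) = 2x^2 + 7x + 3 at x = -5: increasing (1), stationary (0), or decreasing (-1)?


Compute f'(x) to determine behavior:
f'(x) = 4x + 7
f'(-5) = 4 * (-5) + 7
= -20 + 7
= -13
Since f'(-5) < 0, the function is decreasing (-1)

-1


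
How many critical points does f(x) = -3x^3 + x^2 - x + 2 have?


Find where f'(x) = 0:
f(x) = -3x^3 + x^2 - x + 2
f'(x) = -9x^2 + 2x - 1
This is a quadratic in x. Use the discriminant to count real roots.
Discriminant = (2)^2 - 4 * (-9) * (-1)
= 4 - 36
= -32
Since discriminant < 0, f'(x) = 0 has no real solutions.
Number of critical points: 0

0


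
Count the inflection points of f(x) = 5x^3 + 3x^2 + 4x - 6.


Inflection points occur where f''(x) = 0 and concavity changes.
f(x) = 5x^3 + 3x^2 + 4x - 6
f'(x) = 15x^2 + 6x + 4
f''(x) = 30x + 6
Set f''(x) = 0:
30x + 6 = 0
x = -6 / 30 = -1/5
Since f''(x) is linear (degree 1), it changes sign at this point.
Therefore there is exactly 1 inflection point.

1


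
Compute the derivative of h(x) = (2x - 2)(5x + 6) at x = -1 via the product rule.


Let u(x) = 2x - 2 and v(x) = 5x + 6
u'(x) = 2
v'(x) = 5
Product rule: h'(x) = u'(x)*v(x) + u(x)*v'(x)
= 2 * (5x + 6) + (2x - 2) * 5
At x = -1:
u(-1) = 2 * (-1) - 2 = -4
v(-1) = 5 * (-1) + 6 = 1
h'(-1) = 2 * 1 + (-4) * 5
= 2 - 20
= -18

-18


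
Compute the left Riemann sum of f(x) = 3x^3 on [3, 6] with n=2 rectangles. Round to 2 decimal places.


Left Riemann sum uses left endpoints of each subinterval.
Interval: [3, 6], n = 2
dx = (6 - 3) / 2 = 3/2
Left endpoints: [3, 9/2]
f values: [81, 2187/8]
Sum = dx * (sum of f values)
= 3/2 * 2835/8
= 8505/16 ≈ 531.56

531.56


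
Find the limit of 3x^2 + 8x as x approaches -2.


Since polynomials are continuous, we use direct substitution.
lim(x->-2) of 3x^2 + 8x
= 3 * (-2)^2 + 8 * (-2) + 0
= 12 - 16 + 0
= -4

-4


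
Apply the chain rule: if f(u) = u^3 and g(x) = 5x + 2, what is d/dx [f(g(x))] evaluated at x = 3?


Using the chain rule: (f(g(x)))' = f'(g(x)) * g'(x)
First, find g(3):
g(3) = 5 * 3 + 2 = 17
Next, f'(u) = 3u^2
And g'(x) = 5
So f'(g(3)) * g'(3)
= 3 * 17^2 * 5
= 3 * 289 * 5
= 4335

4335


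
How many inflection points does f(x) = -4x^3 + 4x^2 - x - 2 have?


Inflection points occur where f''(x) = 0 and concavity changes.
f(x) = -4x^3 + 4x^2 - x - 2
f'(x) = -12x^2 + 8x - 1
f''(x) = -24x + 8
Set f''(x) = 0:
-24x + 8 = 0
x = -8 / (-24) = 1/3
Since f''(x) is linear (degree 1), it changes sign at this point.
Therefore there is exactly 1 inflection point.

1


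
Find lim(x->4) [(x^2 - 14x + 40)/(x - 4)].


Direct substitution gives 0/0, so we factor the numerator.
Factor: (x^2 - 14x + 40) = (x - 4)(x - 10)
Cancel the common factor (x - 4):
(x^2 - 14x + 40)/(x - 4) = (x - 10)
Now substitute x = 4:
= (4) - (10) = -6

-6


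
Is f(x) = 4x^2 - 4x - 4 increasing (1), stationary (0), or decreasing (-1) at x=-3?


Compute f'(x) to determine behavior:
f'(x) = 8x - 4
f'(-3) = 8 * (-3) - 4
= -24 - 4
= -28
Since f'(-3) < 0, the function is decreasing (-1)

-1


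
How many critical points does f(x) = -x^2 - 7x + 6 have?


Find where f'(x) = 0:
f'(x) = -2x - 7
Set f'(x) = 0:
-2x - 7 = 0
x = 7 / (-2) = -7/2
This is a linear equation in x, so there is exactly one solution.
Number of critical points: 1

1


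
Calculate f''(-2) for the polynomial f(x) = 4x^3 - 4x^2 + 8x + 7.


First derivative:
f'(x) = 12x^2 - 8x + 8
Second derivative:
f''(x) = 24x - 8
Substitute x = -2:
f''(-2) = 24 * (-2) - 8
= -48 - 8
= -56

-56


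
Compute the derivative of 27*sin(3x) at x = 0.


Apply the chain rule to differentiate 27*sin(3x):
d/dx [27*sin(3x)]
= 27 * cos(3x) * d/dx(3x)
= 27 * 3 * cos(3x)
= 81 * cos(3x)
Evaluate at x = 0:
= 81 * cos(0)
= 81 * 1
= 81

81


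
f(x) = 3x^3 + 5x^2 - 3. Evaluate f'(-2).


Differentiate f(x) = 3x^3 + 5x^2 - 3 term by term:
f'(x) = 9x^2 + 10x
Substitute x = -2:
f'(-2) = 9 * (-2)^2 + 10 * (-2) + 0
= 36 - 20 + 0
= 16

16


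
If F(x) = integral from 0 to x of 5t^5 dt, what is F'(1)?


By the Fundamental Theorem of Calculus (Part 1):
If F(x) = integral from 0 to x of f(t) dt, then F'(x) = f(x)
Here f(t) = 5t^5
So F'(x) = 5x^5
Evaluate at x = 1:
F'(1) = 5 * 1^5
= 5 * 1
= 5

5


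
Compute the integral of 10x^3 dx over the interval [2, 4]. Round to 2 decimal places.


Find the antiderivative of 10x^3:
F(x) = 10/4 * x^4
Apply the Fundamental Theorem of Calculus:
F(4) - F(2)
= 10/4 * 4^4 - 10/4 * 2^4
= 10/4 * (256 - 16)
= 10/4 * 240
= 600 = 600.00

600.00


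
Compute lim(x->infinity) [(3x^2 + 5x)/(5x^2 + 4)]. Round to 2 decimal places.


For limits at infinity with equal-degree polynomials,
we compare leading coefficients.
Numerator leading term: 3x^2
Denominator leading term: 5x^2
Divide both by x^2:
lim = (3 + 5/x) / (5 + 4/x^2)
As x -> infinity, the 1/x and 1/x^2 terms vanish:
= 3/5 = 0.60

0.60


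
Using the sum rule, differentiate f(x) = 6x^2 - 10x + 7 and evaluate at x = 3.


Differentiate term by term using power and sum rules:
f(x) = 6x^2 - 10x + 7
f'(x) = 12x - 10
Substitute x = 3:
f'(3) = 12 * 3 - 10
= 36 - 10
= 26

26


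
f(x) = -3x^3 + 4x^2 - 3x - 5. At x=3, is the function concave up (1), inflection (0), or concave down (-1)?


Concavity is determined by the sign of f''(x).
f(x) = -3x^3 + 4x^2 - 3x - 5
f'(x) = -9x^2 + 8x - 3
f''(x) = -18x + 8
f''(3) = -18 * 3 + 8
= -54 + 8
= -46
Since f''(3) < 0, the function is concave down (-1)

-1


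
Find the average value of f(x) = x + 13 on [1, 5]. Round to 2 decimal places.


Average value = 1/(b-a) * integral from a to b of f(x) dx
First compute the integral of x + 13:
F(x) = (1/2)x^2 + 13x
F(5) = 1/2 * 25 + 13 * 5 = 155/2
F(1) = 1/2 * 1 + 13 * 1 = 27/2
Integral = 155/2 - 27/2 = 64
Average = 64 / (5 - 1) = 64 / 4
= 16 = 16.00

16.00


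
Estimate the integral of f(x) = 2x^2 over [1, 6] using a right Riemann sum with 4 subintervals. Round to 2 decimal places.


Right Riemann sum uses right endpoints of each subinterval.
Interval: [1, 6], n = 4
dx = (6 - 1) / 4 = 5/4
Right endpoints: [9/4, 7/2, 19/4, 6]
f values: [81/8, 49/2, 361/8, 72]
Sum = dx * (sum of f values)
= 5/4 * 607/4
= 3035/16 ≈ 189.69

189.69


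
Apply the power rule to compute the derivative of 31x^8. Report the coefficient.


We apply the power rule: d/dx [ax^n] = a*n * x^(n-1)
d/dx [31x^8]
= 31 * 8 * x^(8-1)
= 248x^7
The coefficient is 248

248


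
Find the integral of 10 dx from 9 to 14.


The integral of a constant k over [a, b] equals k * (b - a).
integral from 9 to 14 of 10 dx
= 10 * (14 - 9)
= 10 * 5
= 50

50


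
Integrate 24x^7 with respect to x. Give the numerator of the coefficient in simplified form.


Apply the power rule for integration:
integral of ax^n dx = a/(n+1) * x^(n+1) + C
integral of 24x^7 dx
= 24/8 * x^8 + C
= 3 * x^8 + C
The coefficient in lowest terms is 3 = 3/1, so its numerator is 3

3


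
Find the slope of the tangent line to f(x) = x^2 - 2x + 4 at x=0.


The slope of the tangent line equals f'(x) at the point.
f(x) = x^2 - 2x + 4
f'(x) = 2x - 2
At x = 0:
f'(0) = 2 * 0 - 2
= 0 - 2
= -2

-2


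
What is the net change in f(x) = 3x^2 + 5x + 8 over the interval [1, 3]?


Net change = f(b) - f(a)
f(x) = 3x^2 + 5x + 8
Compute f(3):
f(3) = 3 * 3^2 + 5 * 3 + 8
= 27 + 15 + 8
= 50
Compute f(1):
f(1) = 3 * 1^2 + 5 * 1 + 8
= 3 + 5 + 8
= 16
Net change = 50 - 16 = 34

34


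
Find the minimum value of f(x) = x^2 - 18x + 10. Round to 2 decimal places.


For a quadratic f(x) = ax^2 + bx + c with a > 0, the minimum is at the vertex.
Vertex x-coordinate: x = -b/(2a)
x = -(-18) / (2 * 1)
x = 18/2 = 9
Substitute back to find the minimum value:
f(9) = 1 * 9^2 - 18 * 9 + 10
= 81 - 162 + 10
= -71 = -71.00

-71.00


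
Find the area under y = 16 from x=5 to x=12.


The area under a constant function y = 16 is a rectangle.
Width = 12 - 5 = 7
Height = 16
Area = width * height
= 7 * 16
= 112

112


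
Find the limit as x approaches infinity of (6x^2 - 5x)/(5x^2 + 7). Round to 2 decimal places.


For limits at infinity with equal-degree polynomials,
we compare leading coefficients.
Numerator leading term: 6x^2
Denominator leading term: 5x^2
Divide both by x^2:
lim = (6 - 5/x) / (5 + 7/x^2)
As x -> infinity, the 1/x and 1/x^2 terms vanish:
= 6/5 = 1.20

1.20


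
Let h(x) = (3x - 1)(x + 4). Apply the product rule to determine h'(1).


Let u(x) = 3x - 1 and v(x) = x + 4
u'(x) = 3
v'(x) = 1
Product rule: h'(x) = u'(x)*v(x) + u(x)*v'(x)
= 3 * (x + 4) + (3x - 1) * 1
At x = 1:
u(1) = 3 * 1 - 1 = 2
v(1) = 1 * 1 + 4 = 5
h'(1) = 3 * 5 + 2 * 1
= 15 + 2
= 17

17


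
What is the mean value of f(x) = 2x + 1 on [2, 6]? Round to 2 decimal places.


Average value = 1/(b-a) * integral from a to b of f(x) dx
First compute the integral of 2x + 1:
F(x) = x^2 + x
F(6) = 1 * 36 + 1 * 6 = 42
F(2) = 1 * 4 + 1 * 2 = 6
Integral = 42 - 6 = 36
Average = 36 / (6 - 2) = 36 / 4
= 9 = 9.00

9.00


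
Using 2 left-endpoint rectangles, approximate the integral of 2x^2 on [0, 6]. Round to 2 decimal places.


Left Riemann sum uses left endpoints of each subinterval.
Interval: [0, 6], n = 2
dx = (6 - 0) / 2 = 3
Left endpoints: [0, 3]
f values: [0, 18]
Sum = dx * (sum of f values)
= 3 * 18
= 54 = 54.00

54.00


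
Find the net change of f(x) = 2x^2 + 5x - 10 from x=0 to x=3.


Net change = f(b) - f(a)
f(x) = 2x^2 + 5x - 10
Compute f(3):
f(3) = 2 * 3^2 + 5 * 3 - 10
= 18 + 15 - 10
= 23
Compute f(0):
f(0) = 2 * 0^2 + 5 * 0 - 10
= 0 + 0 - 10
= -10
Net change = 23 - (-10) = 33

33


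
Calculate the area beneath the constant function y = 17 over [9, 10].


The area under a constant function y = 17 is a rectangle.
Width = 10 - 9 = 1
Height = 17
Area = width * height
= 1 * 17
= 17

17


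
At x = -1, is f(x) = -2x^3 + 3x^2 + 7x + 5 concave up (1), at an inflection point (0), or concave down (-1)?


Concavity is determined by the sign of f''(x).
f(x) = -2x^3 + 3x^2 + 7x + 5
f'(x) = -6x^2 + 6x + 7
f''(x) = -12x + 6
f''(-1) = -12 * (-1) + 6
= 12 + 6
= 18
Since f''(-1) > 0, the function is concave up (1)

1


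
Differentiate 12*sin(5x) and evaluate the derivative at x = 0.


Apply the chain rule to differentiate 12*sin(5x):
d/dx [12*sin(5x)]
= 12 * cos(5x) * d/dx(5x)
= 12 * 5 * cos(5x)
= 60 * cos(5x)
Evaluate at x = 0:
= 60 * cos(0)
= 60 * 1
= 60

60


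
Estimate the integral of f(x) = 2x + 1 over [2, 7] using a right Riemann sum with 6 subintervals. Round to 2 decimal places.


Right Riemann sum uses right endpoints of each subinterval.
Interval: [2, 7], n = 6
dx = (7 - 2) / 6 = 5/6
Right endpoints: [17/6, 11/3, 9/2, 16/3, 37/6, 7]
f values: [20/3, 25/3, 10, 35/3, 40/3, 15]
Sum = dx * (sum of f values)
= 5/6 * 65
= 325/6 ≈ 54.17

54.17


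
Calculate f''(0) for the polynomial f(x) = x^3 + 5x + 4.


First derivative:
f'(x) = 3x^2 + 5
Second derivative:
f''(x) = 6x
Substitute x = 0:
f''(0) = 6 * 0 + 0
= 0 + 0
= 0

0


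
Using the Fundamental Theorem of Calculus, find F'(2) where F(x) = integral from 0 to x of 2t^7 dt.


By the Fundamental Theorem of Calculus (Part 1):
If F(x) = integral from 0 to x of f(t) dt, then F'(x) = f(x)
Here f(t) = 2t^7
So F'(x) = 2x^7
Evaluate at x = 2:
F'(2) = 2 * 2^7
= 2 * 128
= 256

256


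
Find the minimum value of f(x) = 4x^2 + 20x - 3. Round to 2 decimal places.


For a quadratic f(x) = ax^2 + bx + c with a > 0, the minimum is at the vertex.
Vertex x-coordinate: x = -b/(2a)
x = -(20) / (2 * 4)
x = -20/8 = -5/2
Substitute back to find the minimum value:
f(-5/2) = 4 * (-5/2)^2 + 20 * (-5/2) - 3
= 25 - 50 - 3
= -28 = -28.00

-28.00


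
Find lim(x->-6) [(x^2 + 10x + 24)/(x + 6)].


Direct substitution gives 0/0, so we factor the numerator.
Factor: (x^2 + 10x + 24) = (x + 6)(x + 4)
Cancel the common factor (x + 6):
(x^2 + 10x + 24)/(x + 6) = (x + 4)
Now substitute x = -6:
= (-6) - (-4) = -2

-2


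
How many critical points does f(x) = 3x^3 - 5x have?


Find where f'(x) = 0:
f(x) = 3x^3 - 5x
f'(x) = 9x^2 - 5
This is a quadratic in x. Use the discriminant to count real roots.
Discriminant = (0)^2 - 4 * 9 * (-5)
= 0 - (-180)
= 180
Since discriminant > 0, f'(x) = 0 has 2 real solutions.
Number of critical points: 2

2


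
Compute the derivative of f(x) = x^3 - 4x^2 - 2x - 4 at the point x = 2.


Differentiate f(x) = x^3 - 4x^2 - 2x - 4 term by term:
f'(x) = 3x^2 - 8x - 2
Substitute x = 2:
f'(2) = 3 * 2^2 - 8 * 2 - 2
= 12 - 16 - 2
= -6

-6


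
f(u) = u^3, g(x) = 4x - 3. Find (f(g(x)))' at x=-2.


Using the chain rule: (f(g(x)))' = f'(g(x)) * g'(x)
First, find g(-2):
g(-2) = 4 * (-2) - 3 = -11
Next, f'(u) = 3u^2
And g'(x) = 4
So f'(g(-2)) * g'(-2)
= 3 * (-11)^2 * 4
= 3 * 121 * 4
= 1452

1452


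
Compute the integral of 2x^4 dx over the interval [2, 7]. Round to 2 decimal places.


Find the antiderivative of 2x^4:
F(x) = 2/5 * x^5
Apply the Fundamental Theorem of Calculus:
F(7) - F(2)
= 2/5 * 7^5 - 2/5 * 2^5
= 2/5 * (16807 - 32)
= 2/5 * 16775
= 6710 = 6710.00

6710.00


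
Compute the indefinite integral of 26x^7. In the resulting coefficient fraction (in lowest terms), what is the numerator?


Apply the power rule for integration:
integral of ax^n dx = a/(n+1) * x^(n+1) + C
integral of 26x^7 dx
= 26/8 * x^8 + C
= 13/4 * x^8 + C
The coefficient in lowest terms is 13/4, and its numerator is 13

13


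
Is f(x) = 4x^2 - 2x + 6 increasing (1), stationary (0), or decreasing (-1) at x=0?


Compute f'(x) to determine behavior:
f'(x) = 8x - 2
f'(0) = 8 * 0 - 2
= 0 - 2
= -2
Since f'(0) < 0, the function is decreasing (-1)

-1


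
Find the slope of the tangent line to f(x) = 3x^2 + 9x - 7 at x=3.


The slope of the tangent line equals f'(x) at the point.
f(x) = 3x^2 + 9x - 7
f'(x) = 6x + 9
At x = 3:
f'(3) = 6 * 3 + 9
= 18 + 9
= 27

27


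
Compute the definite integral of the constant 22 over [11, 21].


The integral of a constant k over [a, b] equals k * (b - a).
integral from 11 to 21 of 22 dx
= 22 * (21 - 11)
= 22 * 10
= 220

220


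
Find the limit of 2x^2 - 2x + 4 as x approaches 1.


Since polynomials are continuous, we use direct substitution.
lim(x->1) of 2x^2 - 2x + 4
= 2 * 1^2 - 2 * 1 + 4
= 2 - 2 + 4
= 4

4


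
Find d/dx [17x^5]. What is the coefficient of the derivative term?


We apply the power rule: d/dx [ax^n] = a*n * x^(n-1)
d/dx [17x^5]
= 17 * 5 * x^(5-1)
= 85x^4
The coefficient is 85

85


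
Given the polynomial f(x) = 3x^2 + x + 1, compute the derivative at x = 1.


Differentiate term by term using power and sum rules:
f(x) = 3x^2 + x + 1
f'(x) = 6x + 1
Substitute x = 1:
f'(1) = 6 * 1 + 1
= 6 + 1
= 7

7


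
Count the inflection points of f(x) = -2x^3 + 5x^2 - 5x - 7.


Inflection points occur where f''(x) = 0 and concavity changes.
f(x) = -2x^3 + 5x^2 - 5x - 7
f'(x) = -6x^2 + 10x - 5
f''(x) = -12x + 10
Set f''(x) = 0:
-12x + 10 = 0
x = -10 / (-12) = 5/6
Since f''(x) is linear (degree 1), it changes sign at this point.
Therefore there is exactly 1 inflection point.

1


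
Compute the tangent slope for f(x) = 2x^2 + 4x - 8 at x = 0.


The slope of the tangent line equals f'(x) at the point.
f(x) = 2x^2 + 4x - 8
f'(x) = 4x + 4
At x = 0:
f'(0) = 4 * 0 + 4
= 0 + 4
= 4

4


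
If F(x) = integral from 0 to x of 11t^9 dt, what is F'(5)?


By the Fundamental Theorem of Calculus (Part 1):
If F(x) = integral from 0 to x of f(t) dt, then F'(x) = f(x)
Here f(t) = 11t^9
So F'(x) = 11x^9
Evaluate at x = 5:
F'(5) = 11 * 5^9
= 11 * 1953125
= 21484375

21484375


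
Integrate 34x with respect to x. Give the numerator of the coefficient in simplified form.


Apply the power rule for integration:
integral of ax^n dx = a/(n+1) * x^(n+1) + C
integral of 34x dx
= 34/2 * x^2 + C
= 17 * x^2 + C
The coefficient in lowest terms is 17 = 17/1, so its numerator is 17

17


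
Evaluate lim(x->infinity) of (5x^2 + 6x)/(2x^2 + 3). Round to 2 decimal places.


For limits at infinity with equal-degree polynomials,
we compare leading coefficients.
Numerator leading term: 5x^2
Denominator leading term: 2x^2
Divide both by x^2:
lim = (5 + 6/x) / (2 + 3/x^2)
As x -> infinity, the 1/x and 1/x^2 terms vanish:
= 5/2 = 2.50

2.50


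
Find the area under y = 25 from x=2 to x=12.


The area under a constant function y = 25 is a rectangle.
Width = 12 - 2 = 10
Height = 25
Area = width * height
= 10 * 25
= 250

250


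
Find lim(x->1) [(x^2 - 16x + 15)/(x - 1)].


Direct substitution gives 0/0, so we factor the numerator.
Factor: (x^2 - 16x + 15) = (x - 1)(x - 15)
Cancel the common factor (x - 1):
(x^2 - 16x + 15)/(x - 1) = (x - 15)
Now substitute x = 1:
= (1) - (15) = -14

-14


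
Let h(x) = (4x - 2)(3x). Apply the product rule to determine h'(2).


Let u(x) = 4x - 2 and v(x) = 3x
u'(x) = 4
v'(x) = 3
Product rule: h'(x) = u'(x)*v(x) + u(x)*v'(x)
= 4 * (3x) + (4x - 2) * 3
At x = 2:
u(2) = 4 * 2 - 2 = 6
v(2) = 3 * 2 + 0 = 6
h'(2) = 4 * 6 + 6 * 3
= 24 + 18
= 42

42


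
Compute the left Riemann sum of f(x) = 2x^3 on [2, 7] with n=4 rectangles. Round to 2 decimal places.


Left Riemann sum uses left endpoints of each subinterval.
Interval: [2, 7], n = 4
dx = (7 - 2) / 4 = 5/4
Left endpoints: [2, 13/4, 9/2, 23/4]
f values: [16, 2197/32, 729/4, 12167/32]
Sum = dx * (sum of f values)
= 5/4 * 5177/8
= 25885/32 ≈ 808.91

808.91


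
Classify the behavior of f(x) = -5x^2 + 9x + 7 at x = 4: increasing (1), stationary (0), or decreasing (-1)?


Compute f'(x) to determine behavior:
f'(x) = -10x + 9
f'(4) = -10 * 4 + 9
= -40 + 9
= -31
Since f'(4) < 0, the function is decreasing (-1)

-1


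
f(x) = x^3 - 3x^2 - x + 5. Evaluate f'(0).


Differentiate f(x) = x^3 - 3x^2 - x + 5 term by term:
f'(x) = 3x^2 - 6x - 1
Substitute x = 0:
f'(0) = 3 * 0^2 - 6 * 0 - 1
= 0 + 0 - 1
= -1

-1


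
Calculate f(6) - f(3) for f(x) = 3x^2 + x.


Net change = f(b) - f(a)
f(x) = 3x^2 + x
Compute f(6):
f(6) = 3 * 6^2 + 1 * 6 + 0
= 108 + 6 + 0
= 114
Compute f(3):
f(3) = 3 * 3^2 + 1 * 3 + 0
= 27 + 3 + 0
= 30
Net change = 114 - 30 = 84

84


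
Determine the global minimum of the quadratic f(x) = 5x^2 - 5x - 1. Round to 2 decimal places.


For a quadratic f(x) = ax^2 + bx + c with a > 0, the minimum is at the vertex.
Vertex x-coordinate: x = -b/(2a)
x = -(-5) / (2 * 5)
x = 5/10 = 1/2
Substitute back to find the minimum value:
f(1/2) = 5 * (1/2)^2 - 5 * (1/2) - 1
= 5/4 - 5/2 - 1
= -9/4 = -2.25

-2.25


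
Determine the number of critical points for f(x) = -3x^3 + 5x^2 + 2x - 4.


Find where f'(x) = 0:
f(x) = -3x^3 + 5x^2 + 2x - 4
f'(x) = -9x^2 + 10x + 2
This is a quadratic in x. Use the discriminant to count real roots.
Discriminant = (10)^2 - 4 * (-9) * 2
= 100 - (-72)
= 172
Since discriminant > 0, f'(x) = 0 has 2 real solutions.
Number of critical points: 2

2


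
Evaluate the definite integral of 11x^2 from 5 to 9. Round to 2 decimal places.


Find the antiderivative of 11x^2:
F(x) = 11/3 * x^3
Apply the Fundamental Theorem of Calculus:
F(9) - F(5)
= 11/3 * 9^3 - 11/3 * 5^3
= 11/3 * (729 - 125)
= 11/3 * 604
= 6644/3 ≈ 2214.67

2214.67


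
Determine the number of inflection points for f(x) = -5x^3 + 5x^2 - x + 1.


Inflection points occur where f''(x) = 0 and concavity changes.
f(x) = -5x^3 + 5x^2 - x + 1
f'(x) = -15x^2 + 10x - 1
f''(x) = -30x + 10
Set f''(x) = 0:
-30x + 10 = 0
x = -10 / (-30) = 1/3
Since f''(x) is linear (degree 1), it changes sign at this point.
Therefore there is exactly 1 inflection point.

1


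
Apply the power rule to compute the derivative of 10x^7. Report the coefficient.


We apply the power rule: d/dx [ax^n] = a*n * x^(n-1)
d/dx [10x^7]
= 10 * 7 * x^(7-1)
= 70x^6
The coefficient is 70

70


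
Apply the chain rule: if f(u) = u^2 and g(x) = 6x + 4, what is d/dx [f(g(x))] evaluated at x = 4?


Using the chain rule: (f(g(x)))' = f'(g(x)) * g'(x)
First, find g(4):
g(4) = 6 * 4 + 4 = 28
Next, f'(u) = 2u
And g'(x) = 6
So f'(g(4)) * g'(4)
= 2 * 28 * 6
= 336

336
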